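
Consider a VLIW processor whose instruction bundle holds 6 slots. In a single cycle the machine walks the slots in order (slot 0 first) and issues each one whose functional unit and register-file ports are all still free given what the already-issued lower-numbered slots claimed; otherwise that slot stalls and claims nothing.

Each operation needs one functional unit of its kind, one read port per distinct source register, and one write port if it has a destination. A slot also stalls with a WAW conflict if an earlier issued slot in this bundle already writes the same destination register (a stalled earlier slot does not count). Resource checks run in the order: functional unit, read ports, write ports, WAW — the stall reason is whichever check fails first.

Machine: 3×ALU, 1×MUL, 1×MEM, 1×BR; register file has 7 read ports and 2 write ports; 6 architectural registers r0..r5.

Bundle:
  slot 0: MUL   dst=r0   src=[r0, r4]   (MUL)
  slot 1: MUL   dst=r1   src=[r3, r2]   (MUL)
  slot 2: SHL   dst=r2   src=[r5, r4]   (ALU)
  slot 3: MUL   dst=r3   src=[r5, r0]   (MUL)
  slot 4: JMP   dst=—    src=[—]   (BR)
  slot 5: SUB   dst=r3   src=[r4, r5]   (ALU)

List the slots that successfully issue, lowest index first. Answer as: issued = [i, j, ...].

issued = [0, 2, 4]

#0 MUL src=r0,r4 dispatched  <A:3 Mu:0 Ld:1 B:1 rd:5 wr:1>
#1 MUL src=r3,r2 held:FU  <A:3 Mu:0 Ld:1 B:1 rd:5 wr:1>
#2 ALU src=r5,r4 dispatched  <A:2 Mu:0 Ld:1 B:1 rd:3 wr:0>
#3 MUL src=r5,r0 held:FU  <A:2 Mu:0 Ld:1 B:1 rd:3 wr:0>
#4 BR src=- dispatched  <A:2 Mu:0 Ld:1 B:0 rd:3 wr:0>
#5 ALU src=r4,r5 held:WR_PORT  <A:2 Mu:0 Ld:1 B:0 rd:3 wr:0>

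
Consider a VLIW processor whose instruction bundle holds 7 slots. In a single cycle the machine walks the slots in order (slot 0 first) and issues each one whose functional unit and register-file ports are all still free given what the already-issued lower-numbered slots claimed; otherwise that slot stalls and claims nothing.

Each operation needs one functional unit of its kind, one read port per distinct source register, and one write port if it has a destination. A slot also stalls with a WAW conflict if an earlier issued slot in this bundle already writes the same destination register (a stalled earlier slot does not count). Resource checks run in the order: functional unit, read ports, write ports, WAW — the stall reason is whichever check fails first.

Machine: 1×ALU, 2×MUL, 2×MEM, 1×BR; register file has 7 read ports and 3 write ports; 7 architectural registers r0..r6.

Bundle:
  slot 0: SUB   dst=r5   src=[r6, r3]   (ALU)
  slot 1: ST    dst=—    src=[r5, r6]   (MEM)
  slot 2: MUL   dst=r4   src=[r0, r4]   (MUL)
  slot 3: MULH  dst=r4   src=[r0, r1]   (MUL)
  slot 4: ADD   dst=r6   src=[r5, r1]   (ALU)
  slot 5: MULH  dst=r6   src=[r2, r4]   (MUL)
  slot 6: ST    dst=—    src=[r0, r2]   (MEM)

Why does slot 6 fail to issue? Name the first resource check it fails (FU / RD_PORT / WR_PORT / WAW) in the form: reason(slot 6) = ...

reason(slot 6) = RD_PORT

#0 ALU src=r6,r3 dispatched  <A:0 Mu:2 Ld:2 B:1 rd:5 wr:2>
#1 MEM src=r5,r6 dispatched  <A:0 Mu:2 Ld:1 B:1 rd:3 wr:2>
#2 MUL src=r0,r4 dispatched  <A:0 Mu:1 Ld:1 B:1 rd:1 wr:1>
#3 MUL src=r0,r1 held:RD_PORT  <A:0 Mu:1 Ld:1 B:1 rd:1 wr:1>
#4 ALU src=r5,r1 held:FU  <A:0 Mu:1 Ld:1 B:1 rd:1 wr:1>
#5 MUL src=r2,r4 held:RD_PORT  <A:0 Mu:1 Ld:1 B:1 rd:1 wr:1>
#6 MEM src=r0,r2 held:RD_PORT  <A:0 Mu:1 Ld:1 B:1 rd:1 wr:1>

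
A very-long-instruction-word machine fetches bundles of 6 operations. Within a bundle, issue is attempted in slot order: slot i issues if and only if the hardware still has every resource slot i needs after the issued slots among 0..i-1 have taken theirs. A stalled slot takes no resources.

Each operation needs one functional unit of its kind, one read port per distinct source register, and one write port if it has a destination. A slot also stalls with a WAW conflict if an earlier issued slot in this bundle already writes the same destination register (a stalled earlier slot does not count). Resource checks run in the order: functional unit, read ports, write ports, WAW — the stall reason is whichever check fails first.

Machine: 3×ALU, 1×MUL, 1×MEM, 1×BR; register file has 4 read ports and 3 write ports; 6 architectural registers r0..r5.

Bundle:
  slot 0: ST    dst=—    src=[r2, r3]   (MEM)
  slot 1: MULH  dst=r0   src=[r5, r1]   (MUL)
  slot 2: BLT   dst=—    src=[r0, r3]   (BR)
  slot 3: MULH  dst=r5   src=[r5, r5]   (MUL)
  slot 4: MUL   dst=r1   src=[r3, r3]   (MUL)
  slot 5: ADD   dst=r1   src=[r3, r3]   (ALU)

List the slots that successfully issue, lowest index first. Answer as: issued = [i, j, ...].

issued = [0, 1]

slot 0 (MEM): ISSUE — free A3,Mu1,Ld0,B1 rp2 wp3
slot 1 (MUL): ISSUE — free A3,Mu0,Ld0,B1 rp0 wp2
slot 2 (BR): stall RD_PORT — free A3,Mu0,Ld0,B1 rp0 wp2
slot 3 (MUL): stall FU — free A3,Mu0,Ld0,B1 rp0 wp2
slot 4 (MUL): stall FU — free A3,Mu0,Ld0,B1 rp0 wp2
slot 5 (ALU): stall RD_PORT — free A3,Mu0,Ld0,B1 rp0 wp2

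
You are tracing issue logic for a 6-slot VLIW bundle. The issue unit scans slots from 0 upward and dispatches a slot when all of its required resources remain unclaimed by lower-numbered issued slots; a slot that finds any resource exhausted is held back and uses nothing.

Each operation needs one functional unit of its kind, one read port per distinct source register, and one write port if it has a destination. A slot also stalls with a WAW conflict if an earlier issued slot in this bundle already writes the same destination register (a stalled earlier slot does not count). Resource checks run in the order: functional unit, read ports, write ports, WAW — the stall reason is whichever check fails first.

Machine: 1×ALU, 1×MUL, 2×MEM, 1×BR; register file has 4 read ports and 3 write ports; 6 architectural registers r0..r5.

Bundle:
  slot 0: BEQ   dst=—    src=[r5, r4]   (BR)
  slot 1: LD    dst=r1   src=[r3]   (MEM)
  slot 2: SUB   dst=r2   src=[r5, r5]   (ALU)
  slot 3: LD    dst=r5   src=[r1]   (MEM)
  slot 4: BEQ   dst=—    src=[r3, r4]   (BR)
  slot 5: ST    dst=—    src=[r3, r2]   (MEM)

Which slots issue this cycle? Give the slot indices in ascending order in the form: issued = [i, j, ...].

  0. BR ⇒ go  {1A/1Mu/2Ld/0B | 2r 3w}
  1. MEM→r1 ⇒ go  {1A/1Mu/1Ld/0B | 1r 2w}
  2. ALU→r2 ⇒ go  {0A/1Mu/1Ld/0B | 0r 1w}
  3. MEM→r5 ⇒ no(RD_PORT)  {0A/1Mu/1Ld/0B | 0r 1w}
  4. BR ⇒ no(FU)  {0A/1Mu/1Ld/0B | 0r 1w}
  5. MEM ⇒ no(RD_PORT)  {0A/1Mu/1Ld/0B | 0r 1w}

issued = [0, 1, 2]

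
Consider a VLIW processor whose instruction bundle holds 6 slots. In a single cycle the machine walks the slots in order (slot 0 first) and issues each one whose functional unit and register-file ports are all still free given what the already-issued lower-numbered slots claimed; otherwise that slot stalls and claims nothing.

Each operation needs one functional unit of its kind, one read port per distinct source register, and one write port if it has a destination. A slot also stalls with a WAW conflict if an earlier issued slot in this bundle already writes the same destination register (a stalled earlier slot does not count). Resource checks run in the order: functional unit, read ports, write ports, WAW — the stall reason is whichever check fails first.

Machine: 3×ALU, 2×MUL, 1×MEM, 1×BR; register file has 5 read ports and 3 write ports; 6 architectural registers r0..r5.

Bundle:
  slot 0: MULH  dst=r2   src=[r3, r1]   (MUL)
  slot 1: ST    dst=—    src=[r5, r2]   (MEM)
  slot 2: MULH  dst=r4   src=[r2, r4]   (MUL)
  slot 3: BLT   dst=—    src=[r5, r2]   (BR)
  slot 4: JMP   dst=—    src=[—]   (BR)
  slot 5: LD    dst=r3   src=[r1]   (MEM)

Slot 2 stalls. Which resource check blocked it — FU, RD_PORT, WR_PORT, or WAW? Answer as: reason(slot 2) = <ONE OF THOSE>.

  0. MUL→r2 ⇒ go  {3A/1Mu/1Ld/1B | 3r 2w}
  1. MEM ⇒ go  {3A/1Mu/0Ld/1B | 1r 2w}
  2. MUL→r4 ⇒ no(RD_PORT)  {3A/1Mu/0Ld/1B | 1r 2w}
  3. BR ⇒ no(RD_PORT)  {3A/1Mu/0Ld/1B | 1r 2w}
  4. BR ⇒ go  {3A/1Mu/0Ld/0B | 1r 2w}
  5. MEM→r3 ⇒ no(FU)  {3A/1Mu/0Ld/0B | 1r 2w}

reason(slot 2) = RD_PORT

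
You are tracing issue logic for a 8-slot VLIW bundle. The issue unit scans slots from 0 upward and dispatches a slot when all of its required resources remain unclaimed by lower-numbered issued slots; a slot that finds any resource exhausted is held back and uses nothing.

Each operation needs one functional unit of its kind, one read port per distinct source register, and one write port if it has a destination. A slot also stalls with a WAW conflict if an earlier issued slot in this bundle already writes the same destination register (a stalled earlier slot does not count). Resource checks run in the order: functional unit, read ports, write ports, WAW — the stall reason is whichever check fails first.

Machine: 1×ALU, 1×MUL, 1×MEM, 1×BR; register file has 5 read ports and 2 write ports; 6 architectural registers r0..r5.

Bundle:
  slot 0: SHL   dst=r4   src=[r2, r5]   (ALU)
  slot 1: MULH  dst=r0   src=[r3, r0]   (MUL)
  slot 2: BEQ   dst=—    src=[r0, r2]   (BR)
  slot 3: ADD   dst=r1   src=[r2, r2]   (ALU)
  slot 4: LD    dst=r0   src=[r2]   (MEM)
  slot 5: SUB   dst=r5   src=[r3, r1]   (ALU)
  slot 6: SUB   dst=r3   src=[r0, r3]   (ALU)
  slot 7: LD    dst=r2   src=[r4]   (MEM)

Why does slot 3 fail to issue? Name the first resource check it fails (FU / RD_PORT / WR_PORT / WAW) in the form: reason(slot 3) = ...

reason(slot 3) = FU

#0 ALU src=r2,r5 dispatched  <A:0 Mu:1 Ld:1 B:1 rd:3 wr:1>
#1 MUL src=r3,r0 dispatched  <A:0 Mu:0 Ld:1 B:1 rd:1 wr:0>
#2 BR src=r0,r2 held:RD_PORT  <A:0 Mu:0 Ld:1 B:1 rd:1 wr:0>
#3 ALU src=r2,r2 held:FU  <A:0 Mu:0 Ld:1 B:1 rd:1 wr:0>
#4 MEM src=r2 held:WR_PORT  <A:0 Mu:0 Ld:1 B:1 rd:1 wr:0>
#5 ALU src=r3,r1 held:FU  <A:0 Mu:0 Ld:1 B:1 rd:1 wr:0>
#6 ALU src=r0,r3 held:FU  <A:0 Mu:0 Ld:1 B:1 rd:1 wr:0>
#7 MEM src=r4 held:WR_PORT  <A:0 Mu:0 Ld:1 B:1 rd:1 wr:0>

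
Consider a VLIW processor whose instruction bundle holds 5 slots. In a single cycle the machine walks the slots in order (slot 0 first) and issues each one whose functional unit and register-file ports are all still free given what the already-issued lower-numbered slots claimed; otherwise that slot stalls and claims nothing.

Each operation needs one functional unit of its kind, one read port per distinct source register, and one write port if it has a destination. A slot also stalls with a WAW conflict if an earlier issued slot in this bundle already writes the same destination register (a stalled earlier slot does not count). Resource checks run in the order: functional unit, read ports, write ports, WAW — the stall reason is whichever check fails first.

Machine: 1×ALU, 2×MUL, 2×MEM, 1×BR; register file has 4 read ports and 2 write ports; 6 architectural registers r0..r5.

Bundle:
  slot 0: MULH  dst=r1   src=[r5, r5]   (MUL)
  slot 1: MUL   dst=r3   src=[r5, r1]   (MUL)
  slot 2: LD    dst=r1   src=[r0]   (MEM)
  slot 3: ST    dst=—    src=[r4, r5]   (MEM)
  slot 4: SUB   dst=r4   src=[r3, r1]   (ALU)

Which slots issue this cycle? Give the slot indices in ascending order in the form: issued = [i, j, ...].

#0 MUL src=r5,r5 dispatched  <A:1 Mu:1 Ld:2 B:1 rd:3 wr:1>
#1 MUL src=r5,r1 dispatched  <A:1 Mu:0 Ld:2 B:1 rd:1 wr:0>
#2 MEM src=r0 held:WR_PORT  <A:1 Mu:0 Ld:2 B:1 rd:1 wr:0>
#3 MEM src=r4,r5 held:RD_PORT  <A:1 Mu:0 Ld:2 B:1 rd:1 wr:0>
#4 ALU src=r3,r1 held:RD_PORT  <A:1 Mu:0 Ld:2 B:1 rd:1 wr:0>

issued = [0, 1]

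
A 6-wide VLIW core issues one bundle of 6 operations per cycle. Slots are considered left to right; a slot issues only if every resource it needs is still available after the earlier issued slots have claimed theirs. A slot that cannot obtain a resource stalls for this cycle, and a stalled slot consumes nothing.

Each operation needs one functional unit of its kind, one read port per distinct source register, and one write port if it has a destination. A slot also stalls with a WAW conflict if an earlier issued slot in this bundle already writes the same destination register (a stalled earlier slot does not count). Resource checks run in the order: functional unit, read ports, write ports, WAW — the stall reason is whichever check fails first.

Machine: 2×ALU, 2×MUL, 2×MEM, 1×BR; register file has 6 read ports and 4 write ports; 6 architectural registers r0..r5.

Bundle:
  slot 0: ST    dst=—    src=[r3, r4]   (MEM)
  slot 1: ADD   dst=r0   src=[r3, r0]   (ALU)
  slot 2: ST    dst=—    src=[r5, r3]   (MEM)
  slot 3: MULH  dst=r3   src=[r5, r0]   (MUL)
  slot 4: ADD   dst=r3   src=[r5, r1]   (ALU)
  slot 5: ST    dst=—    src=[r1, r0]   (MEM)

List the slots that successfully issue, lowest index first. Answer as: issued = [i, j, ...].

#0 MEM src=r3,r4 dispatched  <A:2 Mu:2 Ld:1 B:1 rd:4 wr:4>
#1 ALU src=r3,r0 dispatched  <A:1 Mu:2 Ld:1 B:1 rd:2 wr:3>
#2 MEM src=r5,r3 dispatched  <A:1 Mu:2 Ld:0 B:1 rd:0 wr:3>
#3 MUL src=r5,r0 held:RD_PORT  <A:1 Mu:2 Ld:0 B:1 rd:0 wr:3>
#4 ALU src=r5,r1 held:RD_PORT  <A:1 Mu:2 Ld:0 B:1 rd:0 wr:3>
#5 MEM src=r1,r0 held:FU  <A:1 Mu:2 Ld:0 B:1 rd:0 wr:3>

issued = [0, 1, 2]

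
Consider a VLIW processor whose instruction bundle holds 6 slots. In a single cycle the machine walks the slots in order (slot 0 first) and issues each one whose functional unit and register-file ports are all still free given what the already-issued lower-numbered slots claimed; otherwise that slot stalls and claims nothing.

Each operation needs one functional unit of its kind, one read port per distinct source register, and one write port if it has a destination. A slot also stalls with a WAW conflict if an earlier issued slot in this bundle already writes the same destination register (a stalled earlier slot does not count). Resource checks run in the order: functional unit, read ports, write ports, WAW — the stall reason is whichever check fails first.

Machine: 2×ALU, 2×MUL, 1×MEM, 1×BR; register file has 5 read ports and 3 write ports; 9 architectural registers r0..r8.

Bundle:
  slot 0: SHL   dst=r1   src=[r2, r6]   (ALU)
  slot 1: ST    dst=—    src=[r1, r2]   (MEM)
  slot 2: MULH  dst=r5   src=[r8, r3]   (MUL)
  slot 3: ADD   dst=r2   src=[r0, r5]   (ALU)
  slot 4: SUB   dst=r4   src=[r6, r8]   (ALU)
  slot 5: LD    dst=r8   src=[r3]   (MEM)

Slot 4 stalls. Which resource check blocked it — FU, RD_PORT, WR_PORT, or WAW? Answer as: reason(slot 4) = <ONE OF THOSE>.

reason(slot 4) = RD_PORT

slot 0 (ALU): ISSUE — free A1,Mu2,Ld1,B1 rp3 wp2
slot 1 (MEM): ISSUE — free A1,Mu2,Ld0,B1 rp1 wp2
slot 2 (MUL): stall RD_PORT — free A1,Mu2,Ld0,B1 rp1 wp2
slot 3 (ALU): stall RD_PORT — free A1,Mu2,Ld0,B1 rp1 wp2
slot 4 (ALU): stall RD_PORT — free A1,Mu2,Ld0,B1 rp1 wp2
slot 5 (MEM): stall FU — free A1,Mu2,Ld0,B1 rp1 wp2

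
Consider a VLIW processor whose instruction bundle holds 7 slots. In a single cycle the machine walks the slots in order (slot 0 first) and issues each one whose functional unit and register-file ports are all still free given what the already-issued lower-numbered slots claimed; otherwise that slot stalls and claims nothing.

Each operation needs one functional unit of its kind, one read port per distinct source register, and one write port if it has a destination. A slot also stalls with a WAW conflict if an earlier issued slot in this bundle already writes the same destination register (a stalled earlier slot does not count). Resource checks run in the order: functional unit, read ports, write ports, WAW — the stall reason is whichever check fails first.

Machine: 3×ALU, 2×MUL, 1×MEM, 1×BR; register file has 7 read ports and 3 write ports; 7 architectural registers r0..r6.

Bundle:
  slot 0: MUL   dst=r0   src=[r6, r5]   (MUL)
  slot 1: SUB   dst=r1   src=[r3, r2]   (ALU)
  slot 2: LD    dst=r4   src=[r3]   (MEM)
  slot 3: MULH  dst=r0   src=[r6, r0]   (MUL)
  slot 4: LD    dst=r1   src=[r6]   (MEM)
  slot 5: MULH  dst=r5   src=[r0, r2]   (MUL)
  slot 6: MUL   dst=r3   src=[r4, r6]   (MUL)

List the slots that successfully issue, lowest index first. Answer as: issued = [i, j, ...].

issued = [0, 1, 2]

  0. MUL→r0 ⇒ go  {3A/1Mu/1Ld/1B | 5r 2w}
  1. ALU→r1 ⇒ go  {2A/1Mu/1Ld/1B | 3r 1w}
  2. MEM→r4 ⇒ go  {2A/1Mu/0Ld/1B | 2r 0w}
  3. MUL→r0 ⇒ no(WR_PORT)  {2A/1Mu/0Ld/1B | 2r 0w}
  4. MEM→r1 ⇒ no(FU)  {2A/1Mu/0Ld/1B | 2r 0w}
  5. MUL→r5 ⇒ no(WR_PORT)  {2A/1Mu/0Ld/1B | 2r 0w}
  6. MUL→r3 ⇒ no(WR_PORT)  {2A/1Mu/0Ld/1B | 2r 0w}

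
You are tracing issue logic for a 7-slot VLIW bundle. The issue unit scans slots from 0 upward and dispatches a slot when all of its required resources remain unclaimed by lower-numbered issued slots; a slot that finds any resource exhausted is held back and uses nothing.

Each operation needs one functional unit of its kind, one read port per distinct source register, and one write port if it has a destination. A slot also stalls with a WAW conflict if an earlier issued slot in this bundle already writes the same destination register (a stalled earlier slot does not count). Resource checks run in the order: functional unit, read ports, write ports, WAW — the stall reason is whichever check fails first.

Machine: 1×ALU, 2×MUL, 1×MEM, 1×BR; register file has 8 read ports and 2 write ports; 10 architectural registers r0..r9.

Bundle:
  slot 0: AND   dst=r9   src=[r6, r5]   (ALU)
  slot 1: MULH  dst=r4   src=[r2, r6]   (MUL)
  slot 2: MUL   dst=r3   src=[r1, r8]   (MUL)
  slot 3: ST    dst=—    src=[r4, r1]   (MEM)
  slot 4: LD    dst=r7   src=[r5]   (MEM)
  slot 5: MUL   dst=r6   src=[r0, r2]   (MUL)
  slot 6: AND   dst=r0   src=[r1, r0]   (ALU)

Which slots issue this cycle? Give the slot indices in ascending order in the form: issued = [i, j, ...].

(0) want 1×ALU +2rd +1wr — yes → AL0|MU2|ME1|BR1|rd6|wr1
(1) want 1×MUL +2rd +1wr — yes → AL0|MU1|ME1|BR1|rd4|wr0
(2) want 1×MUL +2rd +1wr — WR_PORT → AL0|MU1|ME1|BR1|rd4|wr0
(3) want 1×MEM +2rd +0wr — yes → AL0|MU1|ME0|BR1|rd2|wr0
(4) want 1×MEM +1rd +1wr — FU → AL0|MU1|ME0|BR1|rd2|wr0
(5) want 1×MUL +2rd +1wr — WR_PORT → AL0|MU1|ME0|BR1|rd2|wr0
(6) want 1×ALU +2rd +1wr — FU → AL0|MU1|ME0|BR1|rd2|wr0

issued = [0, 1, 3]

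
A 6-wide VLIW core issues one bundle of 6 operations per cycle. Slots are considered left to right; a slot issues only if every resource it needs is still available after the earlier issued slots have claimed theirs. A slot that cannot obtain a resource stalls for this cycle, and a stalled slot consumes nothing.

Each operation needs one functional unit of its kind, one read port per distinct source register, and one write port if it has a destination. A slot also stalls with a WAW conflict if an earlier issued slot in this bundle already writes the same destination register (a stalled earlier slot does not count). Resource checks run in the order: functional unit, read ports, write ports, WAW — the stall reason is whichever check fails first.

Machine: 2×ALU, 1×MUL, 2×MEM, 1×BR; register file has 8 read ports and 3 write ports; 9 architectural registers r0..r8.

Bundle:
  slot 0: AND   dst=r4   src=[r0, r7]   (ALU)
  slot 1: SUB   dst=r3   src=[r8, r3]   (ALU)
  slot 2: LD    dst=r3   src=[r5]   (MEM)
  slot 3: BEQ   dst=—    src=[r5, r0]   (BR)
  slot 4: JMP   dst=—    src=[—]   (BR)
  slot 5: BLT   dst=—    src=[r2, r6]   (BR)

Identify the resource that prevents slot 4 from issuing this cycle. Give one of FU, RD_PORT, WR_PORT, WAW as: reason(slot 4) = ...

[0] ALU needs rd=2 wr=1: ok; after: ALU=1 MUL=1 MEM=2 BR=1, R=6, W=2
[1] ALU needs rd=2 wr=1: ok; after: ALU=0 MUL=1 MEM=2 BR=1, R=4, W=1
[2] MEM needs rd=1 wr=1: WAW; after: ALU=0 MUL=1 MEM=2 BR=1, R=4, W=1
[3] BR needs rd=2 wr=0: ok; after: ALU=0 MUL=1 MEM=2 BR=0, R=2, W=1
[4] BR needs rd=0 wr=0: FU; after: ALU=0 MUL=1 MEM=2 BR=0, R=2, W=1
[5] BR needs rd=2 wr=0: FU; after: ALU=0 MUL=1 MEM=2 BR=0, R=2, W=1

reason(slot 4) = FU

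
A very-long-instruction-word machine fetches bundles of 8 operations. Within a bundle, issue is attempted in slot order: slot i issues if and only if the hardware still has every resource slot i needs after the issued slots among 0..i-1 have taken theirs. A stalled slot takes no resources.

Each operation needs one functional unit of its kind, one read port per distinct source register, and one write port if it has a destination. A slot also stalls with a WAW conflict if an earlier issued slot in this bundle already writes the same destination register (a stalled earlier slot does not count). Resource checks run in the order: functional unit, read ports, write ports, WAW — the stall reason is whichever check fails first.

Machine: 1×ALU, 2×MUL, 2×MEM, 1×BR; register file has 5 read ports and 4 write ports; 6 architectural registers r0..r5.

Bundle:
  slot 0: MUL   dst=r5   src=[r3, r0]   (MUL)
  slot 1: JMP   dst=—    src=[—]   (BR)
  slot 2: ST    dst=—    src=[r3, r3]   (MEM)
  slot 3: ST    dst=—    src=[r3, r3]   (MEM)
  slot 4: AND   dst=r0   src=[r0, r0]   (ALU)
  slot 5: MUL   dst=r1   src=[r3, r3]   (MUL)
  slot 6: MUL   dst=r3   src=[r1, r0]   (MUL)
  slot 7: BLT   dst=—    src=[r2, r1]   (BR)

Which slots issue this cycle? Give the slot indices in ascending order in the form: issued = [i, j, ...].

issued = [0, 1, 2, 3, 4]

slot 0 (MUL): ISSUE — free A1,Mu1,Ld2,B1 rp3 wp3
slot 1 (BR): ISSUE — free A1,Mu1,Ld2,B0 rp3 wp3
slot 2 (MEM): ISSUE — free A1,Mu1,Ld1,B0 rp2 wp3
slot 3 (MEM): ISSUE — free A1,Mu1,Ld0,B0 rp1 wp3
slot 4 (ALU): ISSUE — free A0,Mu1,Ld0,B0 rp0 wp2
slot 5 (MUL): stall RD_PORT — free A0,Mu1,Ld0,B0 rp0 wp2
slot 6 (MUL): stall RD_PORT — free A0,Mu1,Ld0,B0 rp0 wp2
slot 7 (BR): stall FU — free A0,Mu1,Ld0,B0 rp0 wp2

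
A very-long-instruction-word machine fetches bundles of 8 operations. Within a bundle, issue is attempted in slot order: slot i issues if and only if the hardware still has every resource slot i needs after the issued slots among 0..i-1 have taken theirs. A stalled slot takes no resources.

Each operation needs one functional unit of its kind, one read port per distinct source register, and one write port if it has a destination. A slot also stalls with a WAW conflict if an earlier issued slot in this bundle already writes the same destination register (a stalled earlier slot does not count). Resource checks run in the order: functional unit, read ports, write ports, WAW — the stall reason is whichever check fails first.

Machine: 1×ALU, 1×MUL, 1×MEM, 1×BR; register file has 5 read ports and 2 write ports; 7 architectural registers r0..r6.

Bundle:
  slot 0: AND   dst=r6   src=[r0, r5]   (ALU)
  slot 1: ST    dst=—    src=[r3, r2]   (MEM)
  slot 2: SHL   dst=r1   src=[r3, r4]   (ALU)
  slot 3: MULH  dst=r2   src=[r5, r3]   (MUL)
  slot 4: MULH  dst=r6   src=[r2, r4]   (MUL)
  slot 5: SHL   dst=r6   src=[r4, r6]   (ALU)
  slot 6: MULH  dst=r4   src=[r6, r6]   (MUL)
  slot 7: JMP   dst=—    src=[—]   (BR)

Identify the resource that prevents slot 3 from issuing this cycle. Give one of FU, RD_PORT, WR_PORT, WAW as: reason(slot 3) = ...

slot 0 (ALU): ISSUE — free A0,Mu1,Ld1,B1 rp3 wp1
slot 1 (MEM): ISSUE — free A0,Mu1,Ld0,B1 rp1 wp1
slot 2 (ALU): stall FU — free A0,Mu1,Ld0,B1 rp1 wp1
slot 3 (MUL): stall RD_PORT — free A0,Mu1,Ld0,B1 rp1 wp1
slot 4 (MUL): stall RD_PORT — free A0,Mu1,Ld0,B1 rp1 wp1
slot 5 (ALU): stall FU — free A0,Mu1,Ld0,B1 rp1 wp1
slot 6 (MUL): ISSUE — free A0,Mu0,Ld0,B1 rp0 wp0
slot 7 (BR): ISSUE — free A0,Mu0,Ld0,B0 rp0 wp0

reason(slot 3) = RD_PORT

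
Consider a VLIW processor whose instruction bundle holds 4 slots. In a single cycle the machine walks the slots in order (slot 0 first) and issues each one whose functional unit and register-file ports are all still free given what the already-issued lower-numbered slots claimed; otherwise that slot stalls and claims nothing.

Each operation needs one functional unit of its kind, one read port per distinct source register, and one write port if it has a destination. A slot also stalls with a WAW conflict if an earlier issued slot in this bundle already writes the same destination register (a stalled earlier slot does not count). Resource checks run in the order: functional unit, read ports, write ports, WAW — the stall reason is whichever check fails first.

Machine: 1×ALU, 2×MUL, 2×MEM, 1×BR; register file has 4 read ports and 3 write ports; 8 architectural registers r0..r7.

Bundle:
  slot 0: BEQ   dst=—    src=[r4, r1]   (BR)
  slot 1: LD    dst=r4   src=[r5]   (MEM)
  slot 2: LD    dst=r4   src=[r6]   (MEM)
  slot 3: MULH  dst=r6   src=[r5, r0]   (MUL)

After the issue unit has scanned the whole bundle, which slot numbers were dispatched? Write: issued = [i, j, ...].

  0. BR ⇒ go  {1A/2Mu/2Ld/0B | 2r 3w}
  1. MEM→r4 ⇒ go  {1A/2Mu/1Ld/0B | 1r 2w}
  2. MEM→r4 ⇒ no(WAW)  {1A/2Mu/1Ld/0B | 1r 2w}
  3. MUL→r6 ⇒ no(RD_PORT)  {1A/2Mu/1Ld/0B | 1r 2w}

issued = [0, 1]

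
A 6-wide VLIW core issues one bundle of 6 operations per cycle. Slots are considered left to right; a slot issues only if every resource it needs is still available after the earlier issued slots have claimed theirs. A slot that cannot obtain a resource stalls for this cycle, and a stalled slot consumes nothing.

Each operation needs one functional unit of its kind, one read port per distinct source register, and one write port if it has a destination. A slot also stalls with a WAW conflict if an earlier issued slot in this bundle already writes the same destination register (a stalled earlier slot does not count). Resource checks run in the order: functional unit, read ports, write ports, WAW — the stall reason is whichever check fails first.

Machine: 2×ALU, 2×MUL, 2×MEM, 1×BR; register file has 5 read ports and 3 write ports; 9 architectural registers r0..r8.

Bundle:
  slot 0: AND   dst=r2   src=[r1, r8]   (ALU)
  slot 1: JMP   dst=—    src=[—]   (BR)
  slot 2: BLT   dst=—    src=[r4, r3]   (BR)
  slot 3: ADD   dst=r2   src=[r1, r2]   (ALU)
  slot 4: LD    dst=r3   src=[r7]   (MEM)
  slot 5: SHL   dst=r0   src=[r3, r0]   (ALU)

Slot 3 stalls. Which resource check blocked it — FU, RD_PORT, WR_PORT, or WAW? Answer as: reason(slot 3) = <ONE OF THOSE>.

reason(slot 3) = WAW

[0] ALU needs rd=2 wr=1: ok; after: ALU=1 MUL=2 MEM=2 BR=1, R=3, W=2
[1] BR needs rd=0 wr=0: ok; after: ALU=1 MUL=2 MEM=2 BR=0, R=3, W=2
[2] BR needs rd=2 wr=0: FU; after: ALU=1 MUL=2 MEM=2 BR=0, R=3, W=2
[3] ALU needs rd=2 wr=1: WAW; after: ALU=1 MUL=2 MEM=2 BR=0, R=3, W=2
[4] MEM needs rd=1 wr=1: ok; after: ALU=1 MUL=2 MEM=1 BR=0, R=2, W=1
[5] ALU needs rd=2 wr=1: ok; after: ALU=0 MUL=2 MEM=1 BR=0, R=0, W=0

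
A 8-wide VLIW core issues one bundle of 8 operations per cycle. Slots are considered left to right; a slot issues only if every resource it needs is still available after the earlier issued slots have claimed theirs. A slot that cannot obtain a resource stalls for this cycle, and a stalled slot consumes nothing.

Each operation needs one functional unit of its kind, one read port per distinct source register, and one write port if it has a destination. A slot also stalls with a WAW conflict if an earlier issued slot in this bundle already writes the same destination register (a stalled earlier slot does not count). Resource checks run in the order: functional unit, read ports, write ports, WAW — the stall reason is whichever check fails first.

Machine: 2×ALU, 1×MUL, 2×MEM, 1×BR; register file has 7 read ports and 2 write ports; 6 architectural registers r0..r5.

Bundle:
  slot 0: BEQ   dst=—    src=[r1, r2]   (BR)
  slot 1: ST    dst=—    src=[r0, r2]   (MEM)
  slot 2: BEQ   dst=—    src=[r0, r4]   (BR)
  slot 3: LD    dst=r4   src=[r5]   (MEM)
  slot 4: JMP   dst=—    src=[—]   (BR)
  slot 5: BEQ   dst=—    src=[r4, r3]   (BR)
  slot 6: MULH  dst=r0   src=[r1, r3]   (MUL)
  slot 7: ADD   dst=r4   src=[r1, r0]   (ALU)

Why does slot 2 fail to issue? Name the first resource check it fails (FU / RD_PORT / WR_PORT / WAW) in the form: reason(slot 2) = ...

(0) want 1×BR +2rd +0wr — yes → AL2|MU1|ME2|BR0|rd5|wr2
(1) want 1×MEM +2rd +0wr — yes → AL2|MU1|ME1|BR0|rd3|wr2
(2) want 1×BR +2rd +0wr — FU → AL2|MU1|ME1|BR0|rd3|wr2
(3) want 1×MEM +1rd +1wr — yes → AL2|MU1|ME0|BR0|rd2|wr1
(4) want 1×BR +0rd +0wr — FU → AL2|MU1|ME0|BR0|rd2|wr1
(5) want 1×BR +2rd +0wr — FU → AL2|MU1|ME0|BR0|rd2|wr1
(6) want 1×MUL +2rd +1wr — yes → AL2|MU0|ME0|BR0|rd0|wr0
(7) want 1×ALU +2rd +1wr — RD_PORT → AL2|MU0|ME0|BR0|rd0|wr0

reason(slot 2) = FU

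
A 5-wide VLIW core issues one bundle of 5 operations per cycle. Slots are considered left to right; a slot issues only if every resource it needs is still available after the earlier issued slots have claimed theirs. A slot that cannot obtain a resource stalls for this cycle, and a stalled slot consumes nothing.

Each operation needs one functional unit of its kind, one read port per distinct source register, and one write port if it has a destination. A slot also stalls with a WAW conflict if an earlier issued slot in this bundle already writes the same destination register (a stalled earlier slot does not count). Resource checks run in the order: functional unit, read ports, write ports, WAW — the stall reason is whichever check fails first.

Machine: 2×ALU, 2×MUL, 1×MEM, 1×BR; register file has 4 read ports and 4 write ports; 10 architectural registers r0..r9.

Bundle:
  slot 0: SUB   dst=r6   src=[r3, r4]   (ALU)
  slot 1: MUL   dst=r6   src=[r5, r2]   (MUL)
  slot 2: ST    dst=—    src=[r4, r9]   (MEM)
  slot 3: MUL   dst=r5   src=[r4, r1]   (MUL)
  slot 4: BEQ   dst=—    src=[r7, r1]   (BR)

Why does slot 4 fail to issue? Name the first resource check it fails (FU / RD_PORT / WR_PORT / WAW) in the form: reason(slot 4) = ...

slot 0 (ALU): ISSUE — free A1,Mu2,Ld1,B1 rp2 wp3
slot 1 (MUL): stall WAW — free A1,Mu2,Ld1,B1 rp2 wp3
slot 2 (MEM): ISSUE — free A1,Mu2,Ld0,B1 rp0 wp3
slot 3 (MUL): stall RD_PORT — free A1,Mu2,Ld0,B1 rp0 wp3
slot 4 (BR): stall RD_PORT — free A1,Mu2,Ld0,B1 rp0 wp3

reason(slot 4) = RD_PORT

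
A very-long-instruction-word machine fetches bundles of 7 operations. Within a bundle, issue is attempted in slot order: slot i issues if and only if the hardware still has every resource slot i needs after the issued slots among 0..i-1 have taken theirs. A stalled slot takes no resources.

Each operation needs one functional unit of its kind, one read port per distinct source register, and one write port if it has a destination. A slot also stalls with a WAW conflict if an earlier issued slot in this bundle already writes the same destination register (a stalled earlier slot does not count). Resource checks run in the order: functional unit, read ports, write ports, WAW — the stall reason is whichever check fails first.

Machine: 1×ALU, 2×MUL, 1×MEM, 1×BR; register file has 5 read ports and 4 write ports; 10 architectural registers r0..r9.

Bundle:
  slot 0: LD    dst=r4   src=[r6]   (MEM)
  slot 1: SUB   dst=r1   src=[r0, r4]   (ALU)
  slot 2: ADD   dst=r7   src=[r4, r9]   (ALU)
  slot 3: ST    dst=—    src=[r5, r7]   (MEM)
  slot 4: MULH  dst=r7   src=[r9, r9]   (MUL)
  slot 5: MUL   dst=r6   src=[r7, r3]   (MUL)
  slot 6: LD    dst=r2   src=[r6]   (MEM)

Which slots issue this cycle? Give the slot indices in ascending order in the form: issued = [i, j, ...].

issued = [0, 1, 4]

slot 0 (MEM): ISSUE — free A1,Mu2,Ld0,B1 rp4 wp3
slot 1 (ALU): ISSUE — free A0,Mu2,Ld0,B1 rp2 wp2
slot 2 (ALU): stall FU — free A0,Mu2,Ld0,B1 rp2 wp2
slot 3 (MEM): stall FU — free A0,Mu2,Ld0,B1 rp2 wp2
slot 4 (MUL): ISSUE — free A0,Mu1,Ld0,B1 rp1 wp1
slot 5 (MUL): stall RD_PORT — free A0,Mu1,Ld0,B1 rp1 wp1
slot 6 (MEM): stall FU — free A0,Mu1,Ld0,B1 rp1 wp1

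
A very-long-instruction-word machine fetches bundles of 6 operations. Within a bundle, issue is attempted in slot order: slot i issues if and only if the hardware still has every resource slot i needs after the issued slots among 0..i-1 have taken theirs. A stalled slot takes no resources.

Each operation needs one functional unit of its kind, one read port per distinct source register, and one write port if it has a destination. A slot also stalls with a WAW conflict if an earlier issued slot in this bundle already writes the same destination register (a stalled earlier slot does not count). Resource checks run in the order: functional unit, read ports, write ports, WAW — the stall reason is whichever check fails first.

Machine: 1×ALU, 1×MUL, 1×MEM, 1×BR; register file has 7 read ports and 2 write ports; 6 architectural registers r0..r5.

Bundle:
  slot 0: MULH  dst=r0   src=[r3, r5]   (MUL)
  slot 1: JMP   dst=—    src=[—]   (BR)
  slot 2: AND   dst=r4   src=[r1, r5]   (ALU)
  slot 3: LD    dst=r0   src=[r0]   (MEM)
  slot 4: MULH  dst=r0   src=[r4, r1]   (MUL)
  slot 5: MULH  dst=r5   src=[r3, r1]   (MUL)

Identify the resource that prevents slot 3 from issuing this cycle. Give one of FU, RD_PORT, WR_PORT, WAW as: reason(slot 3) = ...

reason(slot 3) = WR_PORT

slot 0 (MUL): ISSUE — free A1,Mu0,Ld1,B1 rp5 wp1
slot 1 (BR): ISSUE — free A1,Mu0,Ld1,B0 rp5 wp1
slot 2 (ALU): ISSUE — free A0,Mu0,Ld1,B0 rp3 wp0
slot 3 (MEM): stall WR_PORT — free A0,Mu0,Ld1,B0 rp3 wp0
slot 4 (MUL): stall FU — free A0,Mu0,Ld1,B0 rp3 wp0
slot 5 (MUL): stall FU — free A0,Mu0,Ld1,B0 rp3 wp0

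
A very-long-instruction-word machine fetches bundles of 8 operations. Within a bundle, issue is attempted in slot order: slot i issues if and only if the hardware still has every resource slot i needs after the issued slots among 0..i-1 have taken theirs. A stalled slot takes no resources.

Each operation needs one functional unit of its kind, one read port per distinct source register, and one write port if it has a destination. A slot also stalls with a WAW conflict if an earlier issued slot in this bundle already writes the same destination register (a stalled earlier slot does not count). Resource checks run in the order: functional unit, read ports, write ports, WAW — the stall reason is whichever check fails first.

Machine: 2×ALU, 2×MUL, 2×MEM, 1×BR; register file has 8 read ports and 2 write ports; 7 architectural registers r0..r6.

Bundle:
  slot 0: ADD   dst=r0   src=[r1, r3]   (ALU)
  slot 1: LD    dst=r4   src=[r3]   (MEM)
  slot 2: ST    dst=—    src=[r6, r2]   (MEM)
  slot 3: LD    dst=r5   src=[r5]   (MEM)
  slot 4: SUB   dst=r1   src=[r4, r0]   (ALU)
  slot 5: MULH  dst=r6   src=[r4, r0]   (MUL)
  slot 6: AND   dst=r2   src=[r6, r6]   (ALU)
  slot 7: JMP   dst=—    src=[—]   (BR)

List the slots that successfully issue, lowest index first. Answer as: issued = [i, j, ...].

issued = [0, 1, 2, 7]

slot 0 (ALU): ISSUE — free A1,Mu2,Ld2,B1 rp6 wp1
slot 1 (MEM): ISSUE — free A1,Mu2,Ld1,B1 rp5 wp0
slot 2 (MEM): ISSUE — free A1,Mu2,Ld0,B1 rp3 wp0
slot 3 (MEM): stall FU — free A1,Mu2,Ld0,B1 rp3 wp0
slot 4 (ALU): stall WR_PORT — free A1,Mu2,Ld0,B1 rp3 wp0
slot 5 (MUL): stall WR_PORT — free A1,Mu2,Ld0,B1 rp3 wp0
slot 6 (ALU): stall WR_PORT — free A1,Mu2,Ld0,B1 rp3 wp0
slot 7 (BR): ISSUE — free A1,Mu2,Ld0,B0 rp3 wp0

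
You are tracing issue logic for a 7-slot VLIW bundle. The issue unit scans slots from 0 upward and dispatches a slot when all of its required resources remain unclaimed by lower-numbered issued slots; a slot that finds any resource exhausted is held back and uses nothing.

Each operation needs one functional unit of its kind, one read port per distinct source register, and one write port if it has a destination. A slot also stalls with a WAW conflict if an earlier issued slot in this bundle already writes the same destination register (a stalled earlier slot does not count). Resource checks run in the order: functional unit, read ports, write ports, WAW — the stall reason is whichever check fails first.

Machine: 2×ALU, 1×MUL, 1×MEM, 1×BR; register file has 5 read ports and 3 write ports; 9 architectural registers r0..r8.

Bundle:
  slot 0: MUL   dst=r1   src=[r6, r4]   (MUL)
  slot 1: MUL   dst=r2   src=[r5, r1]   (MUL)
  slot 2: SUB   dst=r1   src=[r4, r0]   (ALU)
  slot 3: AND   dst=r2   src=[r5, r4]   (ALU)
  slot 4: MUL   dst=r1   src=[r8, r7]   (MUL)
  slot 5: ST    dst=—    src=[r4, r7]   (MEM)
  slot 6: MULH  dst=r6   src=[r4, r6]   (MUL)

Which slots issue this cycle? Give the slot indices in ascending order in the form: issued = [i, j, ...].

  0. MUL→r1 ⇒ go  {2A/0Mu/1Ld/1B | 3r 2w}
  1. MUL→r2 ⇒ no(FU)  {2A/0Mu/1Ld/1B | 3r 2w}
  2. ALU→r1 ⇒ no(WAW)  {2A/0Mu/1Ld/1B | 3r 2w}
  3. ALU→r2 ⇒ go  {1A/0Mu/1Ld/1B | 1r 1w}
  4. MUL→r1 ⇒ no(FU)  {1A/0Mu/1Ld/1B | 1r 1w}
  5. MEM ⇒ no(RD_PORT)  {1A/0Mu/1Ld/1B | 1r 1w}
  6. MUL→r6 ⇒ no(FU)  {1A/0Mu/1Ld/1B | 1r 1w}

issued = [0, 3]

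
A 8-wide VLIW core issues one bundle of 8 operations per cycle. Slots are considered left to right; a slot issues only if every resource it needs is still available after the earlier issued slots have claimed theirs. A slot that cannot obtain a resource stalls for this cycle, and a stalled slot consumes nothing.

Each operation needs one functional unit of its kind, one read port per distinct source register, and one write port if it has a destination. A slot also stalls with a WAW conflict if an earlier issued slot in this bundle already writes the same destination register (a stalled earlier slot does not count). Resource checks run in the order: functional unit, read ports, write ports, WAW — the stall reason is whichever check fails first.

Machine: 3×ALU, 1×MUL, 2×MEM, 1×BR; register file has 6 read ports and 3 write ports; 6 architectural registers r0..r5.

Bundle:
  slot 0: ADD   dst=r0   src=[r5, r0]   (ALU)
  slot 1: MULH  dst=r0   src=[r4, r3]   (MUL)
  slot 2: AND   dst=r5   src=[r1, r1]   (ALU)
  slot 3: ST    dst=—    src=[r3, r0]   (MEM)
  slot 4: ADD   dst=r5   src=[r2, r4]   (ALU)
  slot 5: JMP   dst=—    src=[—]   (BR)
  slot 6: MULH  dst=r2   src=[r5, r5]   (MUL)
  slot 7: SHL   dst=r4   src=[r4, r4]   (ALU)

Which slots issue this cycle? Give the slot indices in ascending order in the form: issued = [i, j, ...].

issued = [0, 2, 3, 5, 6]

#0 ALU src=r5,r0 dispatched  <A:2 Mu:1 Ld:2 B:1 rd:4 wr:2>
#1 MUL src=r4,r3 held:WAW  <A:2 Mu:1 Ld:2 B:1 rd:4 wr:2>
#2 ALU src=r1,r1 dispatched  <A:1 Mu:1 Ld:2 B:1 rd:3 wr:1>
#3 MEM src=r3,r0 dispatched  <A:1 Mu:1 Ld:1 B:1 rd:1 wr:1>
#4 ALU src=r2,r4 held:RD_PORT  <A:1 Mu:1 Ld:1 B:1 rd:1 wr:1>
#5 BR src=- dispatched  <A:1 Mu:1 Ld:1 B:0 rd:1 wr:1>
#6 MUL src=r5,r5 dispatched  <A:1 Mu:0 Ld:1 B:0 rd:0 wr:0>
#7 ALU src=r4,r4 held:RD_PORT  <A:1 Mu:0 Ld:1 B:0 rd:0 wr:0>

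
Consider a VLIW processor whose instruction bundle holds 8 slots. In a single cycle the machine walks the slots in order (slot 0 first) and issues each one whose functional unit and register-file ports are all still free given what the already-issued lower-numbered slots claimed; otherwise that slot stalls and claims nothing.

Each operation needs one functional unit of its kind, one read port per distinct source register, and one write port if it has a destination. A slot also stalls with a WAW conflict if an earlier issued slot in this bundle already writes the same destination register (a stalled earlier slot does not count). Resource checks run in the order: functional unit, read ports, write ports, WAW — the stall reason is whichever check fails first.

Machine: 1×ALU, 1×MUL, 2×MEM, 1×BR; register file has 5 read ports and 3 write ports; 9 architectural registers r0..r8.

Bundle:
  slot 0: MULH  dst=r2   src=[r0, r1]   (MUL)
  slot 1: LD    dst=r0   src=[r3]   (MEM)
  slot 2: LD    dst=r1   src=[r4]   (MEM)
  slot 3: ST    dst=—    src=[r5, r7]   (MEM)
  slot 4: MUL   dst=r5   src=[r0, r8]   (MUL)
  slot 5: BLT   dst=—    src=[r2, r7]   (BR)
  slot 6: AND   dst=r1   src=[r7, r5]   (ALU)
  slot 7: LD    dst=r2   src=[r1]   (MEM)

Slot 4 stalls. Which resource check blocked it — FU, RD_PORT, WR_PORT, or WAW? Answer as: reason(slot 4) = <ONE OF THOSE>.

(0) want 1×MUL +2rd +1wr — yes → AL1|MU0|ME2|BR1|rd3|wr2
(1) want 1×MEM +1rd +1wr — yes → AL1|MU0|ME1|BR1|rd2|wr1
(2) want 1×MEM +1rd +1wr — yes → AL1|MU0|ME0|BR1|rd1|wr0
(3) want 1×MEM +2rd +0wr — FU → AL1|MU0|ME0|BR1|rd1|wr0
(4) want 1×MUL +2rd +1wr — FU → AL1|MU0|ME0|BR1|rd1|wr0
(5) want 1×BR +2rd +0wr — RD_PORT → AL1|MU0|ME0|BR1|rd1|wr0
(6) want 1×ALU +2rd +1wr — RD_PORT → AL1|MU0|ME0|BR1|rd1|wr0
(7) want 1×MEM +1rd +1wr — FU → AL1|MU0|ME0|BR1|rd1|wr0

reason(slot 4) = FU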